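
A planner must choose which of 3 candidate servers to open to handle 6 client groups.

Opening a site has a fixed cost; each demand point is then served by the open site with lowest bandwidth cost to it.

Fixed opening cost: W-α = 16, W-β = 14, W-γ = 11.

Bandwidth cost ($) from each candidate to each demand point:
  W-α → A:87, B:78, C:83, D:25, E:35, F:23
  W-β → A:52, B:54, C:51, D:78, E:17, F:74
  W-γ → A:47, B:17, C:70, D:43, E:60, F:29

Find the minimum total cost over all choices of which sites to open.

Open {W-α, W-β, W-γ}: assign each demand point to its cheapest open site.
  A→W-γ 47, B→W-γ 17, C→W-β 51, D→W-α 25, E→W-β 17, F→W-α 23
  bandwidth cost 180, fixed 41 → total 221.
Compare {W-β, W-γ}: bandwidth cost 204 + fixed 25 = 229.
Compare {W-α, W-γ}: bandwidth cost 217 + fixed 27 = 244.
Compare {W-α, W-β}: bandwidth cost 222 + fixed 30 = 252.
All other subsets cost ≥ 229. Minimum total cost: 221.

221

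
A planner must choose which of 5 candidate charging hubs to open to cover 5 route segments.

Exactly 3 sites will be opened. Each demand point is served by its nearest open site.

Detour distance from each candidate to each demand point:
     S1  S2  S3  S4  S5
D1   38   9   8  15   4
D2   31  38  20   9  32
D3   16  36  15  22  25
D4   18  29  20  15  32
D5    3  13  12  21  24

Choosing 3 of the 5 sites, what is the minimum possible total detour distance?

Open {D1, D2, D5}.
  S1→D5 3, S2→D1 9, S3→D1 8, S4→D2 9, S5→D1 4  ⇒ total 33.
Compare {D1, D3, D5}: total 39.
Compare {D1, D4, D5}: total 39.
No size-3 selection does better; minimum is 33.

33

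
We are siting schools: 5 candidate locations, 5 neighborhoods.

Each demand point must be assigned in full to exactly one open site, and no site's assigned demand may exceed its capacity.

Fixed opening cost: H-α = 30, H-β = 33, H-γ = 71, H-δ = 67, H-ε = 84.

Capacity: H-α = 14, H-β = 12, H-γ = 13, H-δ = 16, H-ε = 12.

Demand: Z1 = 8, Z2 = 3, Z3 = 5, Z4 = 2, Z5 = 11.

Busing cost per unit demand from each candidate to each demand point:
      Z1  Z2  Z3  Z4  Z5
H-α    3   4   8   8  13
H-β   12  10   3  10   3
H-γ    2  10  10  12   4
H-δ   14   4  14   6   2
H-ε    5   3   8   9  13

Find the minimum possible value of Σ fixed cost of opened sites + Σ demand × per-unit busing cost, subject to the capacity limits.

207

Open {H-α, H-δ}; cheapest assignment that respects the capacities:
  H-α (cap 14, load 13): Z1, Z3 — cost 8×3 + 5×8 = 64
  H-δ (cap 16, load 16): Z2, Z4, Z5 — cost 3×4 + 2×6 + 11×2 = 46
  Shipping 110, fixed 97 → total 207.
  Any other capacity-feasible assignment to {H-α, H-δ} ships for at least 110.
Compare {H-α, H-β, H-δ}: its best feasible assignment gives total 215.
Compare {H-α, H-β, H-γ}: its best feasible assignment gives total 245.
Every other set of open sites that can feasibly serve all demand totals ≥ 215 even under its best assignment. Minimum: 207.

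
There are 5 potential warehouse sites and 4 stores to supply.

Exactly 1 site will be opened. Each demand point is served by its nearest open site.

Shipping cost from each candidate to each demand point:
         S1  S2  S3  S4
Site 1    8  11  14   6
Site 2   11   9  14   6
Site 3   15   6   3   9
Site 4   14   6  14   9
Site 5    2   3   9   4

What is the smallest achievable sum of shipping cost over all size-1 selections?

18

Open {Site 5}.
  S1→Site 5 2, S2→Site 5 3, S3→Site 5 9, S4→Site 5 4  ⇒ total 18.
Compare {Site 3}: total 33.
Compare {Site 1}: total 39.
No size-1 selection does better; minimum is 18.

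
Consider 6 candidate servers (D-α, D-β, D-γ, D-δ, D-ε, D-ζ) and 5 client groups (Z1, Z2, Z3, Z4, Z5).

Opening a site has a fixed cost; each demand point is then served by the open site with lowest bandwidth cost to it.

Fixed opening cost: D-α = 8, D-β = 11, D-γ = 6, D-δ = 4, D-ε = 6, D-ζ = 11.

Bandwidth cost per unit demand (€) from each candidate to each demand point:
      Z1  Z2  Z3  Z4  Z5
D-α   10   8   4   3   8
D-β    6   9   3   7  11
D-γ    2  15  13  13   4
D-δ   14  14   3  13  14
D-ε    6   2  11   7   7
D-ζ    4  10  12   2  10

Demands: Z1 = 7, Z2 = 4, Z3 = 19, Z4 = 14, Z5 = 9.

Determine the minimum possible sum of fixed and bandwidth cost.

Open {D-γ, D-δ, D-ε, D-ζ}: assign each demand point to its cheapest open site.
  Z1→D-γ 7×2=14, Z2→D-ε 4×2=8, Z3→D-δ 19×3=57, Z4→D-ζ 14×2=28, Z5→D-γ 9×4=36
  bandwidth cost 143, fixed 27 → total 170.
Compare {D-β, D-γ, D-ε, D-ζ}: bandwidth cost 143 + fixed 34 = 177.
Compare {D-α, D-γ, D-δ, D-ε, D-ζ}: bandwidth cost 143 + fixed 35 = 178.
Compare {D-α, D-γ, D-δ, D-ε}: bandwidth cost 157 + fixed 24 = 181.
All other subsets cost ≥ 177. Minimum total cost: 170.

170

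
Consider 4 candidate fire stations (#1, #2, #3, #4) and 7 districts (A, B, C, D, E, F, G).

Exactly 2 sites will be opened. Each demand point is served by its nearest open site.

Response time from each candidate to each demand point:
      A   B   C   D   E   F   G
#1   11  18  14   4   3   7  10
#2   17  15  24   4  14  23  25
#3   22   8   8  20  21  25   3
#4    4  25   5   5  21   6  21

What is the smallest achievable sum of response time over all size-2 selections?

44

Open {#1, #3}.
  A→#1 11, B→#3 8, C→#3 8, D→#1 4, E→#1 3, F→#1 7, G→#3 3  ⇒ total 44.
Compare {#1, #4}: total 50.
Compare {#3, #4}: total 52.
No size-2 selection does better; minimum is 44.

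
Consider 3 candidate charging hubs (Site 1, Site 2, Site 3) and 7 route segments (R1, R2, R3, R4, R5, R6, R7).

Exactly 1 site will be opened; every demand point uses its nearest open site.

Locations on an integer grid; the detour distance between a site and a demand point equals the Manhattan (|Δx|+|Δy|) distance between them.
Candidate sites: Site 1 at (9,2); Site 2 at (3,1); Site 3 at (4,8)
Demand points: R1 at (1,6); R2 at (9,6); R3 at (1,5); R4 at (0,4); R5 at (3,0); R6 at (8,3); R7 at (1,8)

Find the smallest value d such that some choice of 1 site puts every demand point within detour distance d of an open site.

9

Open {Site 3}.
  Farthest demand point is R5 at detour distance 9 (to Site 3); all others are ≤ 9.
With {Site 2} the worst case is 11.
With {Site 1} the worst case is 14.
No size-1 selection achieves below 9.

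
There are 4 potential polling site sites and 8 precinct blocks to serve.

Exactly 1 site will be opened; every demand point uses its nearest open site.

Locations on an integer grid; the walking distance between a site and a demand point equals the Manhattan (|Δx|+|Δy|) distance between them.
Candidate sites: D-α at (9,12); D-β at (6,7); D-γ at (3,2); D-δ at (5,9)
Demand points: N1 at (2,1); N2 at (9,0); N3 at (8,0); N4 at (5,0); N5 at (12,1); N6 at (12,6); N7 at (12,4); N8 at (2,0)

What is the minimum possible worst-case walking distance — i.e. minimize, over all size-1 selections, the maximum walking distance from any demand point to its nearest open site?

Open {D-β}.
  Farthest demand point is N5 at walking distance 12 (to D-β); all others are ≤ 12.
With {D-γ} the worst case is 13.
With {D-δ} the worst case is 15.
No size-1 selection achieves below 12.

12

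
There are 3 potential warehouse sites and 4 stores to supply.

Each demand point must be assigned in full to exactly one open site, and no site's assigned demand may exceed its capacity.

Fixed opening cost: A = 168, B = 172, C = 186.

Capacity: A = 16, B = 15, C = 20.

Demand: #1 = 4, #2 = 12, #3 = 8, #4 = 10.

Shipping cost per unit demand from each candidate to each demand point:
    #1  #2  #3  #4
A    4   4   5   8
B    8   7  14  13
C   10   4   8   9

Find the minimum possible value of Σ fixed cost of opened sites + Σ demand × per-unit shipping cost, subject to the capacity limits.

562

Open {A, C}; cheapest assignment that respects the capacities:
  A (cap 16, load 14): #1, #4 — cost 4×4 + 10×8 = 96
  C (cap 20, load 20): #2, #3 — cost 12×4 + 8×8 = 112
  Shipping 208, fixed 354 → total 562.
  Any other capacity-feasible assignment to {A, C} ships for at least 208.
Compare {B, C}: its best feasible assignment gives total 632.
Compare {A, B, C}: its best feasible assignment gives total 734.
Every other set of open sites that can feasibly serve all demand totals ≥ 632 even under its best assignment. Minimum: 562.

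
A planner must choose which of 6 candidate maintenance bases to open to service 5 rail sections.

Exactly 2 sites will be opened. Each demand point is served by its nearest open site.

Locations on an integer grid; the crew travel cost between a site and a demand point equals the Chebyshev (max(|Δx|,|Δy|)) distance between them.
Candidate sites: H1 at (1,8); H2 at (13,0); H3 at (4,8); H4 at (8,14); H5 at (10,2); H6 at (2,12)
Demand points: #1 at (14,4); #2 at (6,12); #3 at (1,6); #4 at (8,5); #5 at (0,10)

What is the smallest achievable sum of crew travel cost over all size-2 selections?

Open {H1, H5}.
  #1→H5 4, #2→H1 5, #3→H1 2, #4→H5 3, #5→H1 2  ⇒ total 16.
Compare {H1, H2}: total 18.
Compare {H3, H5}: total 18.
No size-2 selection does better; minimum is 16.

16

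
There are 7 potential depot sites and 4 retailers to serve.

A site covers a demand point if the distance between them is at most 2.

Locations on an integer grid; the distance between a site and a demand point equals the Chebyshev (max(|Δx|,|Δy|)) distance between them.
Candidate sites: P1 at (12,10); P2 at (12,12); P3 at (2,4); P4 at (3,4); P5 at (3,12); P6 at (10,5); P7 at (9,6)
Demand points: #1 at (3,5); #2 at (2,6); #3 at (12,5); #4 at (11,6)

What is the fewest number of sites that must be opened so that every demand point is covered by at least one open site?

Coverage sets (demand points within 2 of each site):
  P1: {}
  P2: {}
  P3: {#1, #2}
  P4: {#1, #2}
  P5: {}
  P6: {#3, #4}
  P7: {#4}
No single site covers all 4 demand points.
But {P3, P6} covers everything, so the minimum is 2.

2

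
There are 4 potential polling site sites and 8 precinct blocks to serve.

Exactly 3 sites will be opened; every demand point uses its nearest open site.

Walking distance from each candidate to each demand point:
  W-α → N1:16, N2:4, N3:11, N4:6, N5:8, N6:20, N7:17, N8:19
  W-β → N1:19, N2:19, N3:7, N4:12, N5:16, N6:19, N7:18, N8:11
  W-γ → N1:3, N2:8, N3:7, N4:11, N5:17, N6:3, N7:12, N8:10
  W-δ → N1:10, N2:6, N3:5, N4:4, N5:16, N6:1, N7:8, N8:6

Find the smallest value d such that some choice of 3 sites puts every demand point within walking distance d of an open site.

8

Open {W-α, W-γ, W-δ}.
  Farthest demand point is N5 at walking distance 8 (to W-α); all others are ≤ 8.
With {W-α, W-β, W-δ} the worst case is 10.
With {W-α, W-β, W-γ} the worst case is 12.
No size-3 selection achieves below 8.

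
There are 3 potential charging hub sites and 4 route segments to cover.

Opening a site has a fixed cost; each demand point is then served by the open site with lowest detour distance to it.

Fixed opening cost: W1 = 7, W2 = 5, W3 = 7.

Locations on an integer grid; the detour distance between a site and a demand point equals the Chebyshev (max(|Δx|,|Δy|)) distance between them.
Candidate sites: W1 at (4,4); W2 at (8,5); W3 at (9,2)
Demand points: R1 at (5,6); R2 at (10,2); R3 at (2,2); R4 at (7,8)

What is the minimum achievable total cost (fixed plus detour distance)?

20

Open {W2}: assign each demand point to its cheapest open site.
  R1→W2 3, R2→W2 3, R3→W2 6, R4→W2 3
  detour distance 15, fixed 5 → total 20.
Compare {W1}: detour distance 14 + fixed 7 = 21.
Compare {W1, W2}: detour distance 10 + fixed 12 = 22.
Compare {W1, W3}: detour distance 9 + fixed 14 = 23.
All other subsets cost ≥ 21. Minimum total cost: 20.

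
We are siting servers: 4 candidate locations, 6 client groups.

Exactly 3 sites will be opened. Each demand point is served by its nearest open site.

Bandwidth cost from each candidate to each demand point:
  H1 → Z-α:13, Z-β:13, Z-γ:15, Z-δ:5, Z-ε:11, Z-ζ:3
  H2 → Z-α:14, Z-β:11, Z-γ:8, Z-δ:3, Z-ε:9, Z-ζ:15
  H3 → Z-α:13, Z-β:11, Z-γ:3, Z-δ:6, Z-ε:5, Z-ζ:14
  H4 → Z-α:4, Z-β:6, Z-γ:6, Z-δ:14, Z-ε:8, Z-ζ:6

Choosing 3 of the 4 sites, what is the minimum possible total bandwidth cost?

Open {H1, H3, H4}.
  Z-α→H4 4, Z-β→H4 6, Z-γ→H3 3, Z-δ→H1 5, Z-ε→H3 5, Z-ζ→H1 3  ⇒ total 26.
Compare {H2, H3, H4}: total 27.
Compare {H1, H2, H4}: total 30.
No size-3 selection does better; minimum is 26.

26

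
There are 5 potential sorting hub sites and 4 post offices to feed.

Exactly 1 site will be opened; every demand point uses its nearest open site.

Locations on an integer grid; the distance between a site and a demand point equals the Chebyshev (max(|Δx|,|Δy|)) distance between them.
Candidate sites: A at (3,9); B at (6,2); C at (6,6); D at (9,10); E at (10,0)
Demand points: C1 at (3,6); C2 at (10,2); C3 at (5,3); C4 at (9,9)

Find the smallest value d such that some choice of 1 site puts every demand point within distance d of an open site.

4

Open {C}.
  Farthest demand point is C2 at distance 4 (to C); all others are ≤ 4.
With {A} the worst case is 7.
With {B} the worst case is 7.
No size-1 selection achieves below 4.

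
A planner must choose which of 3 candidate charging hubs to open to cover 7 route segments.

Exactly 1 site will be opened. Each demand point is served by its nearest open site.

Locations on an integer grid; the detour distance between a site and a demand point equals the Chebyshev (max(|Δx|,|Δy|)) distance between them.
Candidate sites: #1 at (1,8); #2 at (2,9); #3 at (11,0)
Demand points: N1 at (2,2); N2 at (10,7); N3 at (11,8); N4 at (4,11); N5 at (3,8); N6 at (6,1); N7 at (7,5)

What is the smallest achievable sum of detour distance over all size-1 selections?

Open {#2}.
  N1→#2 7, N2→#2 8, N3→#2 9, N4→#2 2, N5→#2 1, N6→#2 8, N7→#2 5  ⇒ total 40.
Compare {#1}: total 43.
Compare {#3}: total 53.

40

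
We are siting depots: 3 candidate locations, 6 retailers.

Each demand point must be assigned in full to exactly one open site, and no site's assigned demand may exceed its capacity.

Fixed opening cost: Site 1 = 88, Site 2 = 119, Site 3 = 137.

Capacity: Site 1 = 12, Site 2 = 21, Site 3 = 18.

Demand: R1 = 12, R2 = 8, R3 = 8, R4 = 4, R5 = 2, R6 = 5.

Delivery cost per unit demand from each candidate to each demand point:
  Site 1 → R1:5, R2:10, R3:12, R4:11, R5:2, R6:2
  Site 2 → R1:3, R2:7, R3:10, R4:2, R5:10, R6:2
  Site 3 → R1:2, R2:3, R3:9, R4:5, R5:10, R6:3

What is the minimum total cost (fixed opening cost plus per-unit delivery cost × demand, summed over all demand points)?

426

Open {Site 2, Site 3}; cheapest assignment that respects the capacities:
  Site 2 (cap 21, load 21): R1, R4, R6 — cost 12×3 + 4×2 + 5×2 = 54
  Site 3 (cap 18, load 18): R2, R3, R5 — cost 8×3 + 8×9 + 2×10 = 116
  Shipping 170, fixed 256 → total 426.
  Any other capacity-feasible assignment to {Site 2, Site 3} ships for at least 170.
Compare {Site 1, Site 2, Site 3}: its best feasible assignment gives total 498.
Every other set of open sites that can feasibly serve all demand totals ≥ 498 even under its best assignment. Minimum: 426.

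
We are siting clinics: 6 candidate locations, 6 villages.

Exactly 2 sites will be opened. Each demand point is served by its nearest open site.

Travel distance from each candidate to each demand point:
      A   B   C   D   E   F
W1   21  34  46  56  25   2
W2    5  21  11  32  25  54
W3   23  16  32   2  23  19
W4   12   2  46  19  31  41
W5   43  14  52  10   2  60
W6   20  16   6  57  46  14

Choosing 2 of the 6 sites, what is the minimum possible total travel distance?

Open {W5, W6}.
  A→W6 20, B→W5 14, C→W6 6, D→W5 10, E→W5 2, F→W6 14  ⇒ total 66.
Compare {W2, W3}: total 76.
Compare {W3, W6}: total 81.
No size-2 selection does better; minimum is 66.

66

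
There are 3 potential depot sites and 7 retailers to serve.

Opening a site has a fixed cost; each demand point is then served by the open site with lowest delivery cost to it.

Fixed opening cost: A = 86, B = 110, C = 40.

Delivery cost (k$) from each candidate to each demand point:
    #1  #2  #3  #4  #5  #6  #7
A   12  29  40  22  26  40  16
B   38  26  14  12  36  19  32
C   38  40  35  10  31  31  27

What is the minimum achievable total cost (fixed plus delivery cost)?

252

Open {C}: assign each demand point to its cheapest open site.
  #1→C 38, #2→C 40, #3→C 35, #4→C 10, #5→C 31, #6→C 31, #7→C 27
  delivery cost 212, fixed 40 → total 252.
Compare {A}: delivery cost 185 + fixed 86 = 271.
Compare {A, C}: delivery cost 159 + fixed 126 = 285.
Compare {B}: delivery cost 177 + fixed 110 = 287.
All other subsets cost ≥ 271. Minimum total cost: 252.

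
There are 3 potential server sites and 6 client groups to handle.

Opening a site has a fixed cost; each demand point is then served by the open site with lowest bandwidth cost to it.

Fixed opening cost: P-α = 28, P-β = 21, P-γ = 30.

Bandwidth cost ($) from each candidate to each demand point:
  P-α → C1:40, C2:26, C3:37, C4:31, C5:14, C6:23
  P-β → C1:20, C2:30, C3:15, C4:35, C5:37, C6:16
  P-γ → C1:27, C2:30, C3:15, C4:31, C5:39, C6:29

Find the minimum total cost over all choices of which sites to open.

171

Open {P-α, P-β}: assign each demand point to its cheapest open site.
  C1→P-β 20, C2→P-α 26, C3→P-β 15, C4→P-α 31, C5→P-α 14, C6→P-β 16
  bandwidth cost 122, fixed 49 → total 171.
Compare {P-β}: bandwidth cost 153 + fixed 21 = 174.
Compare {P-α, P-γ}: bandwidth cost 136 + fixed 58 = 194.
Compare {P-α}: bandwidth cost 171 + fixed 28 = 199.
All other subsets cost ≥ 174. Minimum total cost: 171.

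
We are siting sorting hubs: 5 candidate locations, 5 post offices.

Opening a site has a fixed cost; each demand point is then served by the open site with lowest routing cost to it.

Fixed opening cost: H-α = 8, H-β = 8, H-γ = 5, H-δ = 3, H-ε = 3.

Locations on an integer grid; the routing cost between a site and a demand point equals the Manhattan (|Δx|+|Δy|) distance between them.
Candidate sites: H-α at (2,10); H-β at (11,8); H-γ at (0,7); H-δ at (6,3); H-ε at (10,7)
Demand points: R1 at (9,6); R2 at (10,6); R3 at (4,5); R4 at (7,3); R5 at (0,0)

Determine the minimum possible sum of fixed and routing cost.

Open {H-δ, H-ε}: assign each demand point to its cheapest open site.
  R1→H-ε 2, R2→H-ε 1, R3→H-δ 4, R4→H-δ 1, R5→H-δ 9
  routing cost 17, fixed 6 → total 23.
Compare {H-γ, H-δ, H-ε}: routing cost 15 + fixed 11 = 26.
Compare {H-δ}: routing cost 27 + fixed 3 = 30.
Compare {H-γ, H-ε}: routing cost 23 + fixed 8 = 31.
All other subsets cost ≥ 26. Minimum total cost: 23.

23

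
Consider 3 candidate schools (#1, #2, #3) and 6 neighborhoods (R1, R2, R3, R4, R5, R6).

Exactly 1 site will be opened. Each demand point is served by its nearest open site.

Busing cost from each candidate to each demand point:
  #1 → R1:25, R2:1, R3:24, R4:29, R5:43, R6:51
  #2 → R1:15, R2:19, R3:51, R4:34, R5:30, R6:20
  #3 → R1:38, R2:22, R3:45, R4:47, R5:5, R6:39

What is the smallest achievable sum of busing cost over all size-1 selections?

169

Open {#2}.
  R1→#2 15, R2→#2 19, R3→#2 51, R4→#2 34, R5→#2 30, R6→#2 20  ⇒ total 169.
Compare {#1}: total 173.
Compare {#3}: total 196.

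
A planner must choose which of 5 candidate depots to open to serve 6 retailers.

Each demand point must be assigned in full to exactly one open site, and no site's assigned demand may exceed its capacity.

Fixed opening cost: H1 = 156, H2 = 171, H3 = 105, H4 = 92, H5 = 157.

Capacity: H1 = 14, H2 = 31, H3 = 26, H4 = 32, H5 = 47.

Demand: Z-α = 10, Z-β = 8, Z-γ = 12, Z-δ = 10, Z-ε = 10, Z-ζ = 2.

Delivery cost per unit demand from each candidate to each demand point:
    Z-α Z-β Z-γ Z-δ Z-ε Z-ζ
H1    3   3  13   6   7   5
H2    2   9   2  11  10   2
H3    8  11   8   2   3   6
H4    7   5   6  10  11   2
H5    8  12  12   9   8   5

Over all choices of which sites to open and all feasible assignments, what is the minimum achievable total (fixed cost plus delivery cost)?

433

Open {H3, H4}; cheapest assignment that respects the capacities:
  H3 (cap 26, load 20): Z-δ, Z-ε — cost 10×2 + 10×3 = 50
  H4 (cap 32, load 32): Z-α, Z-β, Z-γ, Z-ζ — cost 10×7 + 8×5 + 12×6 + 2×2 = 186
  Shipping 236, fixed 197 → total 433.
  Any other capacity-feasible assignment to {H3, H4} ships for at least 236.
Compare {H2, H3}: its best feasible assignment gives total 454.
Compare {H2, H3, H4}: its best feasible assignment gives total 506.
Every other set of open sites that can feasibly serve all demand totals ≥ 454 even under its best assignment. Minimum: 433.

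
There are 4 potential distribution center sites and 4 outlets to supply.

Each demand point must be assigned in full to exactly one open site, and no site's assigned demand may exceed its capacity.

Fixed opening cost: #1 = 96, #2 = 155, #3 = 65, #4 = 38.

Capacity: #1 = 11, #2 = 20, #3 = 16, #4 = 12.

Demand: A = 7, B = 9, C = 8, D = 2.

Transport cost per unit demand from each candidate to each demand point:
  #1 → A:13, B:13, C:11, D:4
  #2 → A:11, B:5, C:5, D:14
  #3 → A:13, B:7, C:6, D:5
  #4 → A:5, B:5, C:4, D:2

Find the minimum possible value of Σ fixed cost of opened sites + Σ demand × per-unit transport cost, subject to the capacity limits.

291

Open {#3, #4}; cheapest assignment that respects the capacities:
  #3 (cap 16, load 15): A, C — cost 7×13 + 8×6 = 139
  #4 (cap 12, load 11): B, D — cost 9×5 + 2×2 = 49
  Shipping 188, fixed 103 → total 291.
  Any other capacity-feasible assignment to {#3, #4} ships for at least 188.
Compare {#2, #4}: its best feasible assignment gives total 317.
Compare {#2, #3, #4}: its best feasible assignment gives total 382.
Every other set of open sites that can feasibly serve all demand totals ≥ 317 even under its best assignment. Minimum: 291.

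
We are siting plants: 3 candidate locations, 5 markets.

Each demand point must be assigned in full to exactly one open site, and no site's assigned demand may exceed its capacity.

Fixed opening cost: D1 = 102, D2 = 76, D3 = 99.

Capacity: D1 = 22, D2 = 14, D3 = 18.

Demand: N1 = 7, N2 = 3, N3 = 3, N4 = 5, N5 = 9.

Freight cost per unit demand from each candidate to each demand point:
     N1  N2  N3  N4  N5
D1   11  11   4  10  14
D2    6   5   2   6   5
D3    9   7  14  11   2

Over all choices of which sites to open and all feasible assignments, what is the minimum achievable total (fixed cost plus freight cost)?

307

Open {D2, D3}; cheapest assignment that respects the capacities:
  D2 (cap 14, load 11): N2, N3, N4 — cost 3×5 + 3×2 + 5×6 = 51
  D3 (cap 18, load 16): N1, N5 — cost 7×9 + 9×2 = 81
  Shipping 132, fixed 175 → total 307.
  Any other capacity-feasible assignment to {D2, D3} ships for at least 132.
Compare {D1, D2}: its best feasible assignment gives total 375.
Compare {D1, D3}: its best feasible assignment gives total 377.
Every other set of open sites that can feasibly serve all demand totals ≥ 375 even under its best assignment. Minimum: 307.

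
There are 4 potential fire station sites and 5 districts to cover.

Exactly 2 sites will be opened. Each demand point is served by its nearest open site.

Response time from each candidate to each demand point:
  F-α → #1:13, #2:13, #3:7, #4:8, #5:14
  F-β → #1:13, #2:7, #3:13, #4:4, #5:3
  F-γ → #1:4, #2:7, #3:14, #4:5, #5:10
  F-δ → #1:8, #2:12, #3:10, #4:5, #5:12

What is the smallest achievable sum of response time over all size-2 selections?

31

Open {F-β, F-γ}.
  #1→F-γ 4, #2→F-β 7, #3→F-β 13, #4→F-β 4, #5→F-β 3  ⇒ total 31.
Compare {F-β, F-δ}: total 32.
Compare {F-α, F-γ}: total 33.
No size-2 selection does better; minimum is 31.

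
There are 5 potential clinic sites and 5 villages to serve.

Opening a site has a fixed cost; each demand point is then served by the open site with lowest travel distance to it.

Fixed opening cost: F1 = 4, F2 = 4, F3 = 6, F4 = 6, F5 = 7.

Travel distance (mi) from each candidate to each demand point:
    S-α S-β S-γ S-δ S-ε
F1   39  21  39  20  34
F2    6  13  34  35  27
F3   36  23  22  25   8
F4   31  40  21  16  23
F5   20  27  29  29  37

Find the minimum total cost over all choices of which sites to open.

80

Open {F2, F3, F4}: assign each demand point to its cheapest open site.
  S-α→F2 6, S-β→F2 13, S-γ→F4 21, S-δ→F4 16, S-ε→F3 8
  travel distance 64, fixed 16 → total 80.
Compare {F1, F2, F3}: travel distance 69 + fixed 14 = 83.
Compare {F2, F3}: travel distance 74 + fixed 10 = 84.
Compare {F1, F2, F3, F4}: travel distance 64 + fixed 20 = 84.
All other subsets cost ≥ 83. Minimum total cost: 80.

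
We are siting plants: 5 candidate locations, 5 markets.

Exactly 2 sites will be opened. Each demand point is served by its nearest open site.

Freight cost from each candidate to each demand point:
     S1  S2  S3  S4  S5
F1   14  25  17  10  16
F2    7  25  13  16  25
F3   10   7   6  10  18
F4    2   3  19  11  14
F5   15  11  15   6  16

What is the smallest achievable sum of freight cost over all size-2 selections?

Open {F3, F4}.
  S1→F4 2, S2→F4 3, S3→F3 6, S4→F3 10, S5→F4 14  ⇒ total 35.
Compare {F4, F5}: total 40.
Compare {F2, F4}: total 43.
No size-2 selection does better; minimum is 35.

35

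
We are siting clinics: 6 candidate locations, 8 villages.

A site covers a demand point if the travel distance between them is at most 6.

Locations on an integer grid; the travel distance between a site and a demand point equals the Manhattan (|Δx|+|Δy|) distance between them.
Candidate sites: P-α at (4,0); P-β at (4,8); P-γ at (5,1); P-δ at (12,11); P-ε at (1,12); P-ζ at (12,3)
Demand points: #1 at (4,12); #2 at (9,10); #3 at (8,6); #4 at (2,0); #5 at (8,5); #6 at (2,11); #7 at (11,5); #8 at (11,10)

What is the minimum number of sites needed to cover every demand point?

4

Coverage sets (demand points within 6 of each site):
  P-α: {#4}
  P-β: {#1, #3, #6}
  P-γ: {#4}
  P-δ: {#2, #8}
  P-ε: {#1, #6}
  P-ζ: {#5, #7}
No 3 sites suffice: every size-3 union leaves at least one demand point uncovered.
But {P-α, P-β, P-δ, P-ζ} covers everything, so the minimum is 4.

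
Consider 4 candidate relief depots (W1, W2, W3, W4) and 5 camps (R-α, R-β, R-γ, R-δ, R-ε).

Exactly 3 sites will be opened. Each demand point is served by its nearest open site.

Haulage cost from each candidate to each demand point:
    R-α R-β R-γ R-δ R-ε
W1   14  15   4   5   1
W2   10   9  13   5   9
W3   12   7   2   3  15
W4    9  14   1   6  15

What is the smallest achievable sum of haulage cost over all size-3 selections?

Open {W1, W3, W4}.
  R-α→W4 9, R-β→W3 7, R-γ→W4 1, R-δ→W3 3, R-ε→W1 1  ⇒ total 21.
Compare {W1, W2, W3}: total 23.
Compare {W1, W2, W4}: total 25.
No size-3 selection does better; minimum is 21.

21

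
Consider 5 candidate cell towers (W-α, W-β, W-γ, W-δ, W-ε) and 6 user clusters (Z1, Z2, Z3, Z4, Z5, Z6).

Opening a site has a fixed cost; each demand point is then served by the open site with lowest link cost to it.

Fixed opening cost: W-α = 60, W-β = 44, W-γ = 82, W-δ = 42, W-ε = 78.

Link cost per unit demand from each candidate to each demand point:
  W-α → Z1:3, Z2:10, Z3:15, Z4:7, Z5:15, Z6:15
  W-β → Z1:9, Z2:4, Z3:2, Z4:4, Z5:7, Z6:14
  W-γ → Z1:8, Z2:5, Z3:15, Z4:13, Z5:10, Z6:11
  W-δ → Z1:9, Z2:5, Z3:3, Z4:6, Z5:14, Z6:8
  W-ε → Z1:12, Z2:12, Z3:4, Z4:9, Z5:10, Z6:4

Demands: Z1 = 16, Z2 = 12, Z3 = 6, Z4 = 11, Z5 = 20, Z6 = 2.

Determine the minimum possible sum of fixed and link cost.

424

Open {W-α, W-β}: assign each demand point to its cheapest open site.
  Z1→W-α 16×3=48, Z2→W-β 12×4=48, Z3→W-β 6×2=12, Z4→W-β 11×4=44, Z5→W-β 20×7=140, Z6→W-β 2×14=28
  link cost 320, fixed 104 → total 424.
Compare {W-α, W-β, W-δ}: link cost 308 + fixed 146 = 454.
Compare {W-β}: link cost 416 + fixed 44 = 460.
Compare {W-α, W-β, W-ε}: link cost 300 + fixed 182 = 482.
All other subsets cost ≥ 454. Minimum total cost: 424.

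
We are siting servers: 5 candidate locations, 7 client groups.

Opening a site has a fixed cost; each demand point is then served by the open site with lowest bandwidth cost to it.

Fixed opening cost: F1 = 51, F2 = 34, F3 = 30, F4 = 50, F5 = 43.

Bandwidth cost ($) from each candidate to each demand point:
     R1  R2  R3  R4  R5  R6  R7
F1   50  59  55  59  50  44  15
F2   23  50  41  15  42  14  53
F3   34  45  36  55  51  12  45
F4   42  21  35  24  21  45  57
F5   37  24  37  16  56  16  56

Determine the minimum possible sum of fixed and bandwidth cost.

Open {F2, F4}: assign each demand point to its cheapest open site.
  R1→F2 23, R2→F4 21, R3→F4 35, R4→F2 15, R5→F4 21, R6→F2 14, R7→F2 53
  bandwidth cost 182, fixed 84 → total 266.
Compare {F2}: bandwidth cost 238 + fixed 34 = 272.
Compare {F3, F4}: bandwidth cost 192 + fixed 80 = 272.
Compare {F1, F2, F4}: bandwidth cost 144 + fixed 135 = 279.
All other subsets cost ≥ 272. Minimum total cost: 266.

266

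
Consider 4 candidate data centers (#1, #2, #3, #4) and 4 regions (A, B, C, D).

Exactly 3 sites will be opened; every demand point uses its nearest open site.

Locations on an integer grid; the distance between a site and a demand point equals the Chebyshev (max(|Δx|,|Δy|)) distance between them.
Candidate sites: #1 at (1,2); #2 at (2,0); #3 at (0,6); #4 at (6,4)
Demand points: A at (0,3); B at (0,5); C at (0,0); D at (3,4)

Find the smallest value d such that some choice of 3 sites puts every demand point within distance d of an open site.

2

Open {#1, #2, #3}.
  Farthest demand point is C at distance 2 (to #1); all others are ≤ 2.
With {#1, #3, #4} the worst case is 2.
With {#1, #2, #4} the worst case is 3.
No size-3 selection achieves below 2.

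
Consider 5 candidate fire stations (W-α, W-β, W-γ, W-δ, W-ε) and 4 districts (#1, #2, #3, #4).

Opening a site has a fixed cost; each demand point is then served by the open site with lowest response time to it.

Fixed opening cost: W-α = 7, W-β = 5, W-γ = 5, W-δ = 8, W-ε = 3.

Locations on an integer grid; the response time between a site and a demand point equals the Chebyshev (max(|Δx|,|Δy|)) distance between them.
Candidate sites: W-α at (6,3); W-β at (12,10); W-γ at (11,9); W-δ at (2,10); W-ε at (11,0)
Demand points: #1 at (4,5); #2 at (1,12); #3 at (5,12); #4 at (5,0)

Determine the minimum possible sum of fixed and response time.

Open {W-α, W-δ}: assign each demand point to its cheapest open site.
  #1→W-α 2, #2→W-δ 2, #3→W-δ 3, #4→W-α 3
  response time 10, fixed 15 → total 25.
Compare {W-δ, W-ε}: response time 16 + fixed 11 = 27.
Compare {W-δ}: response time 20 + fixed 8 = 28.
Compare {W-α, W-δ, W-ε}: response time 10 + fixed 18 = 28.
All other subsets cost ≥ 27. Minimum total cost: 25.

25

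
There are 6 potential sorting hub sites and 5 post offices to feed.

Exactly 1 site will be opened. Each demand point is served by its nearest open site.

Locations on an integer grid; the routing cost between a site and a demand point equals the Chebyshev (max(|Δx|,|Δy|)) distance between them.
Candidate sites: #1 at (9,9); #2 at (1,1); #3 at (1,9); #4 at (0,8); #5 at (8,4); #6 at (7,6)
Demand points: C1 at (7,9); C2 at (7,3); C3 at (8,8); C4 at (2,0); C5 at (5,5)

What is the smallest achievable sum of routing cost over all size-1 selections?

16

Open {#6}.
  C1→#6 3, C2→#6 3, C3→#6 2, C4→#6 6, C5→#6 2  ⇒ total 16.
Compare {#5}: total 19.
Compare {#1}: total 22.
No size-1 selection does better; minimum is 16.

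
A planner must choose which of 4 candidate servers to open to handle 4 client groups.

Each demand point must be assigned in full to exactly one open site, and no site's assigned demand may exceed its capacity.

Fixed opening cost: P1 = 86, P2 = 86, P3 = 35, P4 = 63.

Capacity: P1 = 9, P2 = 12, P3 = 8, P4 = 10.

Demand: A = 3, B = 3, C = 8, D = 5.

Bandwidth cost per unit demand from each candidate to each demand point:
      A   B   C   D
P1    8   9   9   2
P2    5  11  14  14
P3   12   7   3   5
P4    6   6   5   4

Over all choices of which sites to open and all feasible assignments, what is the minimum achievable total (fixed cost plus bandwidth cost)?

Open {P1, P3, P4}; cheapest assignment that respects the capacities:
  P1 (cap 9, load 5): D — cost 5×2 = 10
  P3 (cap 8, load 8): C — cost 8×3 = 24
  P4 (cap 10, load 6): A, B — cost 3×6 + 3×6 = 36
  Shipping 70, fixed 184 → total 254.
  Any other capacity-feasible assignment to {P1, P3, P4} ships for at least 70.
Compare {P2, P3, P4}: its best feasible assignment gives total 261.
Compare {P2, P3}: its best feasible assignment gives total 263.
Every other set of open sites that can feasibly serve all demand totals ≥ 261 even under its best assignment. Minimum: 254.

254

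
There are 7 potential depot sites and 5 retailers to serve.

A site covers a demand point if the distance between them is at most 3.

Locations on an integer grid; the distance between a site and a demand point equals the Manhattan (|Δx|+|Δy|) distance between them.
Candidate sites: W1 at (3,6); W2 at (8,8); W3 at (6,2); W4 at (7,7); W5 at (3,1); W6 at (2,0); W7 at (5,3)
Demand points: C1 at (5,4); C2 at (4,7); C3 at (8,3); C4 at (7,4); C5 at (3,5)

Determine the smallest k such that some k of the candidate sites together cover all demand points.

Coverage sets (demand points within 3 of each site):
  W1: {C2, C5}
  W2: {}
  W3: {C1, C3, C4}
  W4: {C2, C4}
  W5: {}
  W6: {}
  W7: {C1, C3, C4}
No single site covers all 5 demand points.
But {W1, W3} covers everything, so the minimum is 2.

2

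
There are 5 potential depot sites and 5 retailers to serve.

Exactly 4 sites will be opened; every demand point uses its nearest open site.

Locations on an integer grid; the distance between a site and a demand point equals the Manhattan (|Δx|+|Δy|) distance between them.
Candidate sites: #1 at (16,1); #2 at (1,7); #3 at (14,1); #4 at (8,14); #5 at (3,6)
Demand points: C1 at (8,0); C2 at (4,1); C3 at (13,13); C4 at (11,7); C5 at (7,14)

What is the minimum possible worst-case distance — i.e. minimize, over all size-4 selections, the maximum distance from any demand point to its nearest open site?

Open {#1, #2, #3, #4}.
  Farthest demand point is C2 at distance 9 (to #2); all others are ≤ 9.
With {#1, #2, #4, #5} the worst case is 9.
With {#1, #3, #4, #5} the worst case is 9.
No size-4 selection achieves below 9.

9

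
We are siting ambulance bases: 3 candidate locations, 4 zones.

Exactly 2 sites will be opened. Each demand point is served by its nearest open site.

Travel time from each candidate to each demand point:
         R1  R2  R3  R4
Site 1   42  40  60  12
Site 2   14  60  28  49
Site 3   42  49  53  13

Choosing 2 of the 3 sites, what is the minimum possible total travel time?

Open {Site 1, Site 2}.
  R1→Site 2 14, R2→Site 1 40, R3→Site 2 28, R4→Site 1 12  ⇒ total 94.
Compare {Site 2, Site 3}: total 104.
Compare {Site 1, Site 3}: total 147.

94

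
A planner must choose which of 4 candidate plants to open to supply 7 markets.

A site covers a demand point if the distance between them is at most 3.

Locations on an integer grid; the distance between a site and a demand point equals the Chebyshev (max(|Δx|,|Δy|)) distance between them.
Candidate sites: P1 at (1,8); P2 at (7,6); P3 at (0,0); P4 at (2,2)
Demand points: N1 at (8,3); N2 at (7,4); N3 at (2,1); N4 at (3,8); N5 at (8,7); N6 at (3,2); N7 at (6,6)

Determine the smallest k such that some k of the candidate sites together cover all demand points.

3

Coverage sets (demand points within 3 of each site):
  P1: {N4}
  P2: {N1, N2, N5, N7}
  P3: {N3, N6}
  P4: {N3, N6}
No 2 sites suffice: every size-2 union leaves at least one demand point uncovered.
But {P1, P2, P3} covers everything, so the minimum is 3.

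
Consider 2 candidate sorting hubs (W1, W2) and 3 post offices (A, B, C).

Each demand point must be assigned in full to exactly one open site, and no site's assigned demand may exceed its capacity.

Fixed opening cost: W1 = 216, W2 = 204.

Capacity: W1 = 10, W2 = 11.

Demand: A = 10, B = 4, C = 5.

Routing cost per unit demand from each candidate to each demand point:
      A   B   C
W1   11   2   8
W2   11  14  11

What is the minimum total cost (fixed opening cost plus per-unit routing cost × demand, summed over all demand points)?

578

Open {W1, W2}; cheapest assignment that respects the capacities:
  W1 (cap 10, load 9): B, C — cost 4×2 + 5×8 = 48
  W2 (cap 11, load 10): A — cost 10×11 = 110
  Shipping 158, fixed 420 → total 578.
  Any other capacity-feasible assignment to {W1, W2} ships for at least 158.
Total demand is 19 and no other set of sites has combined capacity ≥ 19, so {W1, W2} is the only feasible choice of open sites. Minimum: 578.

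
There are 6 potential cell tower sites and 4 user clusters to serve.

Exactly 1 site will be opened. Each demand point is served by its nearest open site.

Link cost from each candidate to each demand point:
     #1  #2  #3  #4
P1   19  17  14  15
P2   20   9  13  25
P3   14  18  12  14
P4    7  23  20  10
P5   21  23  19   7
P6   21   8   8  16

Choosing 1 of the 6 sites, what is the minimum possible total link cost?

Open {P6}.
  #1→P6 21, #2→P6 8, #3→P6 8, #4→P6 16  ⇒ total 53.
Compare {P3}: total 58.
Compare {P4}: total 60.
No size-1 selection does better; minimum is 53.

53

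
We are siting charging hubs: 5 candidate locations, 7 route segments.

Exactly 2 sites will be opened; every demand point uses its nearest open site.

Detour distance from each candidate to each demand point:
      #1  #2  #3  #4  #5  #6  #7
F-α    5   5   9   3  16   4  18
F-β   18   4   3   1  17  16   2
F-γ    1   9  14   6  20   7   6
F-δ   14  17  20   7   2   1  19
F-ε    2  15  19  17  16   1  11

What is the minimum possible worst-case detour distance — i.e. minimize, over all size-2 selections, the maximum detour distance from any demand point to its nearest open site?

Open {F-β, F-δ}.
  Farthest demand point is #1 at detour distance 14 (to F-δ); all others are ≤ 14.
With {F-γ, F-δ} the worst case is 14.
With {F-α, F-β} the worst case is 16.
No size-2 selection achieves below 14.

14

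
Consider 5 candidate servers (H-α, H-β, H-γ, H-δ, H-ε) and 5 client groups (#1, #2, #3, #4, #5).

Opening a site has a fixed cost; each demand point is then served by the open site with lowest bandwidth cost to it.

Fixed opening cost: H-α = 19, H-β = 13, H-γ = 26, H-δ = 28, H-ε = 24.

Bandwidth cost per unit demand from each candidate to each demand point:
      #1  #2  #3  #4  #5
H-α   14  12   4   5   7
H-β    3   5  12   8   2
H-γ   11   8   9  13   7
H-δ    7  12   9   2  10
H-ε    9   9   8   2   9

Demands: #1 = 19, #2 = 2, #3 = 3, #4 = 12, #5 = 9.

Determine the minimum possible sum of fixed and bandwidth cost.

Open {H-β, H-ε}: assign each demand point to its cheapest open site.
  #1→H-β 19×3=57, #2→H-β 2×5=10, #3→H-ε 3×8=24, #4→H-ε 12×2=24, #5→H-β 9×2=18
  bandwidth cost 133, fixed 37 → total 170.
Compare {H-β, H-δ}: bandwidth cost 136 + fixed 41 = 177.
Compare {H-α, H-β, H-ε}: bandwidth cost 121 + fixed 56 = 177.
Compare {H-α, H-β, H-δ}: bandwidth cost 121 + fixed 60 = 181.
All other subsets cost ≥ 177. Minimum total cost: 170.

170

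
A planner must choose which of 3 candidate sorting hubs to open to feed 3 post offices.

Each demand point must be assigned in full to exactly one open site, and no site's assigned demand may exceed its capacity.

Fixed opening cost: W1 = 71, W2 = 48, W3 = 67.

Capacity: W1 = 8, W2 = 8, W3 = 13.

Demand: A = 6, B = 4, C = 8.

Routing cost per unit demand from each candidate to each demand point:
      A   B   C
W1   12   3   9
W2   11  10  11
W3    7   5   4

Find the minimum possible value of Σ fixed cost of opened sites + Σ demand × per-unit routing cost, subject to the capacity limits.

233

Open {W2, W3}; cheapest assignment that respects the capacities:
  W2 (cap 8, load 6): A — cost 6×11 = 66
  W3 (cap 13, load 12): B, C — cost 4×5 + 8×4 = 52
  Shipping 118, fixed 115 → total 233.
  Any other capacity-feasible assignment to {W2, W3} ships for at least 118.
Compare {W1, W3}: its best feasible assignment gives total 262.
Compare {W1, W2, W3}: its best feasible assignment gives total 296.
Every other set of open sites that can feasibly serve all demand totals ≥ 262 even under its best assignment. Minimum: 233.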